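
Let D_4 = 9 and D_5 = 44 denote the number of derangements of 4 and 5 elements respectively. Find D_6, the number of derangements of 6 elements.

D_6 = (6-1)·(D_5 + D_4) = 5·(44 + 9) = 5·53 = 265.

265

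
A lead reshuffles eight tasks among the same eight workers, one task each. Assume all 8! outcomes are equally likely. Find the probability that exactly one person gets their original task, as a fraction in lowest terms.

103/280

Favorable outcomes: C(8,1)·!7 = 8·1854 = 14832.
Total outcomes: 8! = 40320.
Probability = 14832/40320 = 103/280.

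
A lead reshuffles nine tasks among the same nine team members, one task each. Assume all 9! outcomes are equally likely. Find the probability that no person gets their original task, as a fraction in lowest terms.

16687/45360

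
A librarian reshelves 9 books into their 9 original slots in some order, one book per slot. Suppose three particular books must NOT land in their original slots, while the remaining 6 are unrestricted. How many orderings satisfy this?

Inclusion-exclusion on the 3 forbidden self-matches:
Σ_{j=0}^{3} (-1)^j C(3,j)(9-j)!
= C(3,0)·9! - C(3,1)·8! + C(3,2)·7! - C(3,3)·6!
= 362880 - 120960 + 15120 - 720
= 256320

256320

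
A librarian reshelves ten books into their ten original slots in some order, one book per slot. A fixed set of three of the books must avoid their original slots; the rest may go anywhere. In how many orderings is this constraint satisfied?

2656080

Inclusion-exclusion on the 3 forbidden self-matches:
Σ_{j=0}^{3} (-1)^j C(3,j)(10-j)!
= C(3,0)·10! - C(3,1)·9! + C(3,2)·8! - C(3,3)·7!
= 3628800 - 1088640 + 120960 - 5040
= 2656080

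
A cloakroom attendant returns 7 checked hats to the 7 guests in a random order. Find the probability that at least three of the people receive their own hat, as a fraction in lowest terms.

Favorable outcomes: Σ_{i≥3} C(7,i)·!(7-i) = 35·9 + 35·2 + 21·1 + 7·0 + 1·1 = 407.
Total outcomes: 7! = 5040.
Probability = 407/5040 = 407/5040.

407/5040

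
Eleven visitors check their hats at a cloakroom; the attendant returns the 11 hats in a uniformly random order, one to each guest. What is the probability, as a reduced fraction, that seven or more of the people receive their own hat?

Favorable outcomes: Σ_{i≥7} C(11,i)·!(11-i) = 330·9 + 165·2 + 55·1 + 11·0 + 1·1 = 3356.
Total outcomes: 11! = 39916800.
Probability = 3356/39916800 = 839/9979200.

839/9979200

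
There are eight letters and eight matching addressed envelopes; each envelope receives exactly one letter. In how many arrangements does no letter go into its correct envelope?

!8 is the nearest integer to 8!/e.
8! = 40320, and 40320/e ≈ 14832.90, so !8 = 14833.

14833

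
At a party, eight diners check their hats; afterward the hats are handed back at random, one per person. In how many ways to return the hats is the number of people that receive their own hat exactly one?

14832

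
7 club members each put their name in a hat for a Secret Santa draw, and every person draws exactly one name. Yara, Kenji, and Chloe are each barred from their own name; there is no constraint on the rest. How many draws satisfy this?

3216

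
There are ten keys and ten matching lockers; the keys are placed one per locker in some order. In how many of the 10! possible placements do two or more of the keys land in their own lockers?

958879

# with exactly i fixed is C(10,i)·!(10-i); sum over i=2..10:
  i=2: C(10,2)·!8 = 45·14833 = 667485
  i=3: C(10,3)·!7 = 120·1854 = 222480
  i=4: C(10,4)·!6 = 210·265 = 55650
  i=5: C(10,5)·!5 = 252·44 = 11088
  i=6: C(10,6)·!4 = 210·9 = 1890
  i=7: C(10,7)·!3 = 120·2 = 240
  i=8: C(10,8)·!2 = 45·1 = 45
  i=9: C(10,9)·!1 = 10·0 = 0
  i=10: C(10,10)·!0 = 1·1 = 1
Total = 958879.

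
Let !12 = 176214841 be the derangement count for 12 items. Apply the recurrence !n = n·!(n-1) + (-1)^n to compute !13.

2290792932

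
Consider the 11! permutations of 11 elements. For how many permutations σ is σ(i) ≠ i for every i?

The subfactorial !11 = [11!/e] (nearest integer).
11! = 39916800, and 39916800/e ≈ 14684570.08, so !11 = 14684570.

14684570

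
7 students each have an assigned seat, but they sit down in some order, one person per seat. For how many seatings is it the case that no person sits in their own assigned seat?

1854

The subfactorial !7 = [7!/e] (nearest integer).
7! = 5040, and 5040/e ≈ 1854.11, so !7 = 1854.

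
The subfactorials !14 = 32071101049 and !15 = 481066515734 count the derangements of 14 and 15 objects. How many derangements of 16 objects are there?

!16 = (16-1)·(!15 + !14) = 15·(481066515734 + 32071101049) = 15·513137616783 = 7697064251745.

7697064251745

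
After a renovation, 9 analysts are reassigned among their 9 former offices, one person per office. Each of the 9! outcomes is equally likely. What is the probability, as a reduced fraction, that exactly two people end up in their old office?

103/560

Favorable outcomes: C(9,2)·!7 = 36·1854 = 66744.
Total outcomes: 9! = 362880.
Probability = 66744/362880 = 103/560.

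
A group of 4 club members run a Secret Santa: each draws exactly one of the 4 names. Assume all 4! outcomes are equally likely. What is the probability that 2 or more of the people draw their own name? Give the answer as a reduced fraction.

Favorable outcomes: Σ_{i≥2} C(4,i)·!(4-i) = 6·1 + 4·0 + 1·1 = 7.
Total outcomes: 4! = 24.
Probability = 7/24 = 7/24.

7/24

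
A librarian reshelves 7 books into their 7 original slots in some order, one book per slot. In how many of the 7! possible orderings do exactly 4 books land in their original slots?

70

Choose which 4 of the 7 are fixed: C(7,4) = 35.
The other 3 form a derangement: !3 = 2.
Total: 35 × 2 = 70.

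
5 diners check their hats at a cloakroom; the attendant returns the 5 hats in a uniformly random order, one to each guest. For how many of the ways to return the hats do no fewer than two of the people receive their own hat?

31

# with exactly i fixed is C(5,i)·!(5-i); sum over i=2..5:
  i=2: C(5,2)·!3 = 10·2 = 20
  i=3: C(5,3)·!2 = 10·1 = 10
  i=4: C(5,4)·!1 = 5·0 = 0
  i=5: C(5,5)·!0 = 1·1 = 1
Total = 31.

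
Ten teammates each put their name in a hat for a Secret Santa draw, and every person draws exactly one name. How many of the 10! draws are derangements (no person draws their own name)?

The subfactorial !10 = [10!/e] (nearest integer).
10! = 3628800, and 3628800/e ≈ 1334960.92, so !10 = 1334961.

1334961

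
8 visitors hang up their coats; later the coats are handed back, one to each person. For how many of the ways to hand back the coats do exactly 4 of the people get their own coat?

Pick the 4 fixed positions: C(8,4) = 70 ways.
The remaining 4 must be deranged: !4 = 9.
Total: 70 × 9 = 630.

630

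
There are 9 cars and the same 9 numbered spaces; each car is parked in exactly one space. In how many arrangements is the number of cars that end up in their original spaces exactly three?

22260

Pick the 3 fixed positions: C(9,3) = 84 ways.
The remaining 6 must be deranged: !6 = 265.
Total: 84 × 265 = 22260.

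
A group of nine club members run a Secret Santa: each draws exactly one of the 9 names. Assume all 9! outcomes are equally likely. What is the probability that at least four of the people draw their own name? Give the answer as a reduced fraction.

Favorable outcomes: Σ_{i≥4} C(9,i)·!(9-i) = 126·44 + 126·9 + 84·2 + 36·1 + 9·0 + 1·1 = 6883.
Total outcomes: 9! = 362880.
Probability = 6883/362880 = 6883/362880.

6883/362880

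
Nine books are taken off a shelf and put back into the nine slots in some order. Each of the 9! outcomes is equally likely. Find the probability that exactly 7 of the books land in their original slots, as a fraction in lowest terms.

Favorable outcomes: C(9,7)·!2 = 36·1 = 36.
Total outcomes: 9! = 362880.
Probability = 36/362880 = 1/10080.

1/10080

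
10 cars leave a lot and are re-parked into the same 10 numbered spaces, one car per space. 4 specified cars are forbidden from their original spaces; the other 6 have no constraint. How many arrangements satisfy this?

2399760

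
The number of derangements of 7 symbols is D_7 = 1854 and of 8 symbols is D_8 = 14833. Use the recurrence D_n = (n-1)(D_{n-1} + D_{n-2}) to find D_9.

D_9 = (9-1)·(D_8 + D_7) = 8·(14833 + 1854) = 8·16687 = 133496.

133496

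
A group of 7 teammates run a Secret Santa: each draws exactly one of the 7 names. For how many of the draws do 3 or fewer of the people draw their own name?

4948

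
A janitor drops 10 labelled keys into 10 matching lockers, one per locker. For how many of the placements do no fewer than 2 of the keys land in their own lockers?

958879

# with exactly i fixed is C(10,i)·!(10-i); sum over i=2..10:
  i=2: C(10,2)·!8 = 45·14833 = 667485
  i=3: C(10,3)·!7 = 120·1854 = 222480
  i=4: C(10,4)·!6 = 210·265 = 55650
  i=5: C(10,5)·!5 = 252·44 = 11088
  i=6: C(10,6)·!4 = 210·9 = 1890
  i=7: C(10,7)·!3 = 120·2 = 240
  i=8: C(10,8)·!2 = 45·1 = 45
  i=9: C(10,9)·!1 = 10·0 = 0
  i=10: C(10,10)·!0 = 1·1 = 1
Total = 958879.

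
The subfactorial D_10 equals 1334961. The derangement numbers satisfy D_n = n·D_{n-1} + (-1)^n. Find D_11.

D_11 = 11·1334961 - 1 = 14684570.

14684570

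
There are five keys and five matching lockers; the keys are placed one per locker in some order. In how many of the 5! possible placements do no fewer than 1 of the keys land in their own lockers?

76

Sum C(5,i)·!(5-i) for i = 1..5:
  i=1: C(5,1)·!4 = 5·9 = 45
  i=2: C(5,2)·!3 = 10·2 = 20
  i=3: C(5,3)·!2 = 10·1 = 10
  i=4: C(5,4)·!1 = 5·0 = 0
  i=5: C(5,5)·!0 = 1·1 = 1
Total = 76.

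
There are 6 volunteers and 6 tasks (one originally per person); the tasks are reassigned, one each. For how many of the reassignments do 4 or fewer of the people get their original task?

# with exactly i fixed is C(6,i)·!(6-i); sum over i=0..4:
  i=0: C(6,0)·!6 = 1·265 = 265
  i=1: C(6,1)·!5 = 6·44 = 264
  i=2: C(6,2)·!4 = 15·9 = 135
  i=3: C(6,3)·!3 = 20·2 = 40
  i=4: C(6,4)·!2 = 15·1 = 15
Total = 719.

719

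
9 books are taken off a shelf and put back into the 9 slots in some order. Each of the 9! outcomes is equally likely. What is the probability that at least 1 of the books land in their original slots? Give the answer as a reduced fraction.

28673/45360

Favorable outcomes: Σ_{i≥1} C(9,i)·!(9-i) = 9·14833 + 36·1854 + 84·265 + 126·44 + 126·9 + 84·2 + 36·1 + 9·0 + 1·1 = 229384.
Total outcomes: 9! = 362880.
Probability = 229384/362880 = 28673/45360.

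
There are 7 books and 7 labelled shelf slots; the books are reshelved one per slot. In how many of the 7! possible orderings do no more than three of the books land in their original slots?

4948

Sum C(7,i)·!(7-i) for i = 0..3:
  i=0: C(7,0)·!7 = 1·1854 = 1854
  i=1: C(7,1)·!6 = 7·265 = 1855
  i=2: C(7,2)·!5 = 21·44 = 924
  i=3: C(7,3)·!4 = 35·9 = 315
Total = 4948.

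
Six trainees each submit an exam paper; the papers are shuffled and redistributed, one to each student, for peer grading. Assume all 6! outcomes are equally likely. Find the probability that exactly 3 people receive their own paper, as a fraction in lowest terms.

1/18

Favorable outcomes: C(6,3)·!3 = 20·2 = 40.
Total outcomes: 6! = 720.
Probability = 40/720 = 1/18.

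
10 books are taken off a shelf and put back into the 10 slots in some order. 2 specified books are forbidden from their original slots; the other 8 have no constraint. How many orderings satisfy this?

2943360

Inclusion-exclusion on the 2 forbidden self-matches:
Σ_{j=0}^{2} (-1)^j C(2,j)(10-j)!
= C(2,0)·10! - C(2,1)·9! + C(2,2)·8!
= 3628800 - 725760 + 40320
= 2943360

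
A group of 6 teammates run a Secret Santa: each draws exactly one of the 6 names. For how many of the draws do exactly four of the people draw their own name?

15

Choose which 4 of the 6 are fixed: C(6,4) = 15.
The remaining 2 must be deranged: !2 = 1.
Total: 15 × 1 = 15.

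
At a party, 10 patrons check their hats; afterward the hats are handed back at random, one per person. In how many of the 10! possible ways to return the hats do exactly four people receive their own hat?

55650

Choose which 4 of the 10 are fixed: C(10,4) = 210.
The remaining 6 must be deranged: !6 = 265.
Total: 210 × 265 = 55650.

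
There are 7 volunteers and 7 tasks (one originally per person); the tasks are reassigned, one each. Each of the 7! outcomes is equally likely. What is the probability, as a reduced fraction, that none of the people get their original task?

Favorable outcomes: !7 = 1854.
Total outcomes: 7! = 5040.
Probability = 1854/5040 = 103/280.

103/280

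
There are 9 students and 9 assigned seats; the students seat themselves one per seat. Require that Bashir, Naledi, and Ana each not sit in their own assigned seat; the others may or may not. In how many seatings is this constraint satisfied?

Let A_j be the event that the j-th constrained one is fixed. By inclusion-exclusion over the 3 events:
Σ_{j=0}^{3} (-1)^j C(3,j)(9-j)!
= C(3,0)·9! - C(3,1)·8! + C(3,2)·7! - C(3,3)·6!
= 362880 - 120960 + 15120 - 720
= 256320

256320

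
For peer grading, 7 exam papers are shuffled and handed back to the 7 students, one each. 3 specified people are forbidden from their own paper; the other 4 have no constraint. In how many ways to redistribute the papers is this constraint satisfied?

Inclusion-exclusion on the 3 forbidden self-matches:
Σ_{j=0}^{3} (-1)^j C(3,j)(7-j)!
= C(3,0)·7! - C(3,1)·6! + C(3,2)·5! - C(3,3)·4!
= 5040 - 2160 + 360 - 24
= 3216

3216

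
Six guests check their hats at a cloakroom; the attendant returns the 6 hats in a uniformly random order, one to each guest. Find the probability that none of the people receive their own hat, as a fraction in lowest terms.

Favorable outcomes: !6 = 265.
Total outcomes: 6! = 720.
Probability = 265/720 = 53/144.

53/144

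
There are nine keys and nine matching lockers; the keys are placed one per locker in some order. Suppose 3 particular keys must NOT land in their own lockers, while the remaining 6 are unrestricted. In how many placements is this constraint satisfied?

256320

Inclusion-exclusion on the 3 forbidden self-matches:
Σ_{j=0}^{3} (-1)^j C(3,j)(9-j)!
= C(3,0)·9! - C(3,1)·8! + C(3,2)·7! - C(3,3)·6!
= 362880 - 120960 + 15120 - 720
= 256320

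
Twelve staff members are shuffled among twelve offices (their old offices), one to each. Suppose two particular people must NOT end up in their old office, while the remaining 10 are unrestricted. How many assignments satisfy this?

Let A_j be the event that the j-th constrained one is fixed. By inclusion-exclusion over the 2 events:
Σ_{j=0}^{2} (-1)^j C(2,j)(12-j)!
= C(2,0)·12! - C(2,1)·11! + C(2,2)·10!
= 479001600 - 79833600 + 3628800
= 402796800

402796800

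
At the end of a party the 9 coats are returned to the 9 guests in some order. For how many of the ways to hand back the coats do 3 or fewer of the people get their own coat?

355997

# with exactly i fixed is C(9,i)·!(9-i); sum over i=0..3:
  i=0: C(9,0)·!9 = 1·133496 = 133496
  i=1: C(9,1)·!8 = 9·14833 = 133497
  i=2: C(9,2)·!7 = 36·1854 = 66744
  i=3: C(9,3)·!6 = 84·265 = 22260
Total = 355997.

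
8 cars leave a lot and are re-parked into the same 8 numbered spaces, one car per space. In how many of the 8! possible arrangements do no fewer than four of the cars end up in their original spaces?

771

# with exactly i fixed is C(8,i)·!(8-i); sum over i=4..8:
  i=4: C(8,4)·!4 = 70·9 = 630
  i=5: C(8,5)·!3 = 56·2 = 112
  i=6: C(8,6)·!2 = 28·1 = 28
  i=7: C(8,7)·!1 = 8·0 = 0
  i=8: C(8,8)·!0 = 1·1 = 1
Total = 771.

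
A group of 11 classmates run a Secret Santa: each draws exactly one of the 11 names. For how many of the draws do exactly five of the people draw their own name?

122430

Choose which 5 of the 11 are fixed: C(11,5) = 462.
The other 6 form a derangement: !6 = 265.
Total: 462 × 265 = 122430.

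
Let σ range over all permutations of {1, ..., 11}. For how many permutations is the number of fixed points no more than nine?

# with exactly i fixed is C(11,i)·!(11-i); sum over i=0..9:
  i=0: C(11,0)·!11 = 1·14684570 = 14684570
  i=1: C(11,1)·!10 = 11·1334961 = 14684571
  i=2: C(11,2)·!9 = 55·133496 = 7342280
  i=3: C(11,3)·!8 = 165·14833 = 2447445
  i=4: C(11,4)·!7 = 330·1854 = 611820
  i=5: C(11,5)·!6 = 462·265 = 122430
  i=6: C(11,6)·!5 = 462·44 = 20328
  i=7: C(11,7)·!4 = 330·9 = 2970
  i=8: C(11,8)·!3 = 165·2 = 330
  i=9: C(11,9)·!2 = 55·1 = 55
Total = 39916799.

39916799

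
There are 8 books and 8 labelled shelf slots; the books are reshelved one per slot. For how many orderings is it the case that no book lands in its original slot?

14833

!8 = 8! · Σ_{k=0}^{8} (-1)^k/k!
= 8! - 8!/1! + 8!/2! - 8!/3! + 8!/4! - 8!/5! + 8!/6! - 8!/7! + 8!/8!
= 40320 - 40320 + 20160 - 6720 + 1680 - 336 + 56 - 8 + 1
= 14833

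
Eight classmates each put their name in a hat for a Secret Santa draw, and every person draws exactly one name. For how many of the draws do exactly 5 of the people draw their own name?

Pick the 5 fixed positions: C(8,5) = 56 ways.
The remaining 3 must be deranged: !3 = 2.
Total: 56 × 2 = 112.

112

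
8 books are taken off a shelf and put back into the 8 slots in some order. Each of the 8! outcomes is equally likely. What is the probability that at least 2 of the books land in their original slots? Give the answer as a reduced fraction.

2131/8064

Favorable outcomes: Σ_{i≥2} C(8,i)·!(8-i) = 28·265 + 56·44 + 70·9 + 56·2 + 28·1 + 8·0 + 1·1 = 10655.
Total outcomes: 8! = 40320.
Probability = 10655/40320 = 2131/8064.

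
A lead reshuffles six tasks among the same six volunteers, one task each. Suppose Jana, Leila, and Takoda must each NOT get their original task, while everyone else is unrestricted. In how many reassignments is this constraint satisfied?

Let A_j be the event that the j-th constrained one is fixed. By inclusion-exclusion over the 3 events:
Σ_{j=0}^{3} (-1)^j C(3,j)(6-j)!
= C(3,0)·6! - C(3,1)·5! + C(3,2)·4! - C(3,3)·3!
= 720 - 360 + 72 - 6
= 426

426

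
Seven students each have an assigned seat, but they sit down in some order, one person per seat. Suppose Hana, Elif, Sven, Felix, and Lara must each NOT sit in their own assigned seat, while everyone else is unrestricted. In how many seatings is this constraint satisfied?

2428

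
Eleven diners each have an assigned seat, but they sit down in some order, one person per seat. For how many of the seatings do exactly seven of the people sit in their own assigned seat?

2970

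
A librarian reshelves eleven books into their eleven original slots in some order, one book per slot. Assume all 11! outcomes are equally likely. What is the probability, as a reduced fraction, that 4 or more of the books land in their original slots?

378967/19958400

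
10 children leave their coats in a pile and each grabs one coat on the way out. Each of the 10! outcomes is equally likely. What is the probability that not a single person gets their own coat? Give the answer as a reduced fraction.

16481/44800

Favorable outcomes: !10 = 1334961.
Total outcomes: 10! = 3628800.
Probability = 1334961/3628800 = 16481/44800.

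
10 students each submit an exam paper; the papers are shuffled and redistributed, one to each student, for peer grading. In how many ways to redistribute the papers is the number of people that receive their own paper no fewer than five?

Sum C(10,i)·!(10-i) for i = 5..10:
  i=5: C(10,5)·!5 = 252·44 = 11088
  i=6: C(10,6)·!4 = 210·9 = 1890
  i=7: C(10,7)·!3 = 120·2 = 240
  i=8: C(10,8)·!2 = 45·1 = 45
  i=9: C(10,9)·!1 = 10·0 = 0
  i=10: C(10,10)·!0 = 1·1 = 1
Total = 13264.

13264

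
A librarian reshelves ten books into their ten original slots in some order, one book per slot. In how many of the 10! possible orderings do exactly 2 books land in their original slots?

Pick the 2 fixed positions: C(10,2) = 45 ways.
The other 8 form a derangement: !8 = 14833.
Total: 45 × 14833 = 667485.

667485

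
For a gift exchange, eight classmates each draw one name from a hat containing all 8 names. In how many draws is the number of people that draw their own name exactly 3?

2464

Pick the 3 fixed positions: C(8,3) = 56 ways.
The other 5 form a derangement: !5 = 44.
Total: 56 × 44 = 2464.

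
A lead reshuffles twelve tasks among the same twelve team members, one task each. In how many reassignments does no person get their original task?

Use !n = (n-1)(!(n-1) + !(n-2)).
!12 = 11·(14684570 + 1334961) = 11·16019531 = 176214841

176214841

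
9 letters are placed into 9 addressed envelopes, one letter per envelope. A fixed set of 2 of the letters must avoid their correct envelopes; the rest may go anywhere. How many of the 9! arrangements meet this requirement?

287280

Let A_j be the event that the j-th constrained one is fixed. By inclusion-exclusion over the 2 events:
Σ_{j=0}^{2} (-1)^j C(2,j)(9-j)!
= C(2,0)·9! - C(2,1)·8! + C(2,2)·7!
= 362880 - 80640 + 5040
= 287280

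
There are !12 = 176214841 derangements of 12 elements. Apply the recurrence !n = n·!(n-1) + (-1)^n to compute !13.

2290792932

!13 = 13·176214841 - 1 = 2290792932.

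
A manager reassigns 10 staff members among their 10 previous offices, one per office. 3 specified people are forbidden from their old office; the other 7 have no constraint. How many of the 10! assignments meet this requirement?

Let A_j be the event that the j-th constrained one is fixed. By inclusion-exclusion over the 3 events:
Σ_{j=0}^{3} (-1)^j C(3,j)(10-j)!
= C(3,0)·10! - C(3,1)·9! + C(3,2)·8! - C(3,3)·7!
= 3628800 - 1088640 + 120960 - 5040
= 2656080

2656080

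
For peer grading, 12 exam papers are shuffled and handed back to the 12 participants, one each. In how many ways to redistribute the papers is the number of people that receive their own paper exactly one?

176214840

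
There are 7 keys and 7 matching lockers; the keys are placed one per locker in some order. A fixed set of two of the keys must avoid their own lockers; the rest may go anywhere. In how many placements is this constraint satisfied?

3720

Inclusion-exclusion on the 2 forbidden self-matches:
Σ_{j=0}^{2} (-1)^j C(2,j)(7-j)!
= C(2,0)·7! - C(2,1)·6! + C(2,2)·5!
= 5040 - 1440 + 120
= 3720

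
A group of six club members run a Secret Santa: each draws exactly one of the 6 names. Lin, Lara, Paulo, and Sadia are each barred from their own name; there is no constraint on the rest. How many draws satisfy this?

362

Inclusion-exclusion on the 4 forbidden self-matches:
Σ_{j=0}^{4} (-1)^j C(4,j)(6-j)!
= C(4,0)·6! - C(4,1)·5! + C(4,2)·4! - C(4,3)·3! + C(4,4)·2!
= 720 - 480 + 144 - 24 + 2
= 362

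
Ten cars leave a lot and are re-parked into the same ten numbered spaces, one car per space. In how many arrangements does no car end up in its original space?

1334961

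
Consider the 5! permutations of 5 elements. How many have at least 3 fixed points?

Sum C(5,i)·!(5-i) for i = 3..5:
  i=3: C(5,3)·!2 = 10·1 = 10
  i=4: C(5,4)·!1 = 5·0 = 0
  i=5: C(5,5)·!0 = 1·1 = 1
Total = 11.

11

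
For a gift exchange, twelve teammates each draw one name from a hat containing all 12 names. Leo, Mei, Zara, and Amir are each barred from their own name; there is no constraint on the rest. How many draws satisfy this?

339696000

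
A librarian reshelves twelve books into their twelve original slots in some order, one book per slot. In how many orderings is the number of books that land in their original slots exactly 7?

Pick the 7 fixed positions: C(12,7) = 792 ways.
The other 5 form a derangement: !5 = 44.
Total: 792 × 44 = 34848.

34848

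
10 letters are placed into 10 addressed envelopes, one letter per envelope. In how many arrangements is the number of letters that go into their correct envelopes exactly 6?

Pick the 6 fixed positions: C(10,6) = 210 ways.
The other 4 form a derangement: !4 = 9.
Total: 210 × 9 = 1890.

1890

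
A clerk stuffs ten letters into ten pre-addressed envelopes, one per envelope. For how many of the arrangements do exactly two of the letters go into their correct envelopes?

667485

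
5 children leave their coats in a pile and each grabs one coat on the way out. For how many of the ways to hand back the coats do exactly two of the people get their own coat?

20

Pick the 2 fixed positions: C(5,2) = 10 ways.
The remaining 3 must be deranged: !3 = 2.
Total: 10 × 2 = 20.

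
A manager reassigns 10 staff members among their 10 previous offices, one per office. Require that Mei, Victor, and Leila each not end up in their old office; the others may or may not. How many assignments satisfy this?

2656080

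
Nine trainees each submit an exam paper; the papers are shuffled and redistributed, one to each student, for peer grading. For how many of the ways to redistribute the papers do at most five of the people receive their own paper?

362675

# with exactly i fixed is C(9,i)·!(9-i); sum over i=0..5:
  i=0: C(9,0)·!9 = 1·133496 = 133496
  i=1: C(9,1)·!8 = 9·14833 = 133497
  i=2: C(9,2)·!7 = 36·1854 = 66744
  i=3: C(9,3)·!6 = 84·265 = 22260
  i=4: C(9,4)·!5 = 126·44 = 5544
  i=5: C(9,5)·!4 = 126·9 = 1134
Total = 362675.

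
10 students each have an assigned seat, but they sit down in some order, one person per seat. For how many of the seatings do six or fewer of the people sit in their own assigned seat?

Sum C(10,i)·!(10-i) for i = 0..6:
  i=0: C(10,0)·!10 = 1·1334961 = 1334961
  i=1: C(10,1)·!9 = 10·133496 = 1334960
  i=2: C(10,2)·!8 = 45·14833 = 667485
  i=3: C(10,3)·!7 = 120·1854 = 222480
  i=4: C(10,4)·!6 = 210·265 = 55650
  i=5: C(10,5)·!5 = 252·44 = 11088
  i=6: C(10,6)·!4 = 210·9 = 1890
Total = 3628514.

3628514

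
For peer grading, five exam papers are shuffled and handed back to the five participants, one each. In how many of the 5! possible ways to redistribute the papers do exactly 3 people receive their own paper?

10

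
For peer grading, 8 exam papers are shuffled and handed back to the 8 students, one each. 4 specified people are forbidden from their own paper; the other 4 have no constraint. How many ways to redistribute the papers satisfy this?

24024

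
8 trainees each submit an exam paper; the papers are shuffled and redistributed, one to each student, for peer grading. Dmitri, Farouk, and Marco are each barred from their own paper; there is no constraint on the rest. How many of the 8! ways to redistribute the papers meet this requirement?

27240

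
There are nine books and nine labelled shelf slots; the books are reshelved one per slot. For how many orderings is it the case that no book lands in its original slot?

By inclusion-exclusion, !9 = Σ (-1)^k · 9!/k! for k=0..9
= 9! - 9!/1! + 9!/2! - 9!/3! + 9!/4! - 9!/5! + 9!/6! - 9!/7! + 9!/8! - 9!/9!
= 362880 - 362880 + 181440 - 60480 + 15120 - 3024 + 504 - 72 + 9 - 1
= 133496

133496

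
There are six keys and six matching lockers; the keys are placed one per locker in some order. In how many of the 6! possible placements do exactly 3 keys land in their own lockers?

Choose which 3 of the 6 are fixed: C(6,3) = 20.
The remaining 3 must be deranged: !3 = 2.
Total: 20 × 2 = 40.

40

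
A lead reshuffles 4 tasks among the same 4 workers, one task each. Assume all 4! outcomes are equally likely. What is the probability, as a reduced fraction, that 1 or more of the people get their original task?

Favorable outcomes: Σ_{i≥1} C(4,i)·!(4-i) = 4·2 + 6·1 + 4·0 + 1·1 = 15.
Total outcomes: 4! = 24.
Probability = 15/24 = 5/8.

5/8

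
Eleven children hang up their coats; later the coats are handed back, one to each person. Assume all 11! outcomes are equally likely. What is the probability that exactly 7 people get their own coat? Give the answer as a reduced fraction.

1/13440

Favorable outcomes: C(11,7)·!4 = 330·9 = 2970.
Total outcomes: 11! = 39916800.
Probability = 2970/39916800 = 1/13440.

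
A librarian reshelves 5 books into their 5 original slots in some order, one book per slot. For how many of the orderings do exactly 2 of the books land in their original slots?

20

Choose which 2 of the 5 are fixed: C(5,2) = 10.
The other 3 form a derangement: !3 = 2.
Total: 10 × 2 = 20.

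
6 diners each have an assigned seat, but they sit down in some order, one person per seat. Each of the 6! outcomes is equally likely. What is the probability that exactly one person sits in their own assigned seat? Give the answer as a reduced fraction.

11/30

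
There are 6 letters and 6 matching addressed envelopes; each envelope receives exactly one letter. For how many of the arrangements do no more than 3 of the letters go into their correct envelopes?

# with exactly i fixed is C(6,i)·!(6-i); sum over i=0..3:
  i=0: C(6,0)·!6 = 1·265 = 265
  i=1: C(6,1)·!5 = 6·44 = 264
  i=2: C(6,2)·!4 = 15·9 = 135
  i=3: C(6,3)·!3 = 20·2 = 40
Total = 704.

704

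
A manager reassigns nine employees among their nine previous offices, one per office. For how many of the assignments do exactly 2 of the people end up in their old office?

66744

Choose which 2 of the 9 are fixed: C(9,2) = 36.
The remaining 7 must be deranged: !7 = 1854.
Total: 36 × 1854 = 66744.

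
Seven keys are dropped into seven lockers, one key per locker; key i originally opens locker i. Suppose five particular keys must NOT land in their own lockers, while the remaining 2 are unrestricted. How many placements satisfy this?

Let A_j be the event that the j-th constrained one is fixed. By inclusion-exclusion over the 5 events:
Σ_{j=0}^{5} (-1)^j C(5,j)(7-j)!
= C(5,0)·7! - C(5,1)·6! + C(5,2)·5! - C(5,3)·4! + C(5,4)·3! - C(5,5)·2!
= 5040 - 3600 + 1200 - 240 + 30 - 2
= 2428

2428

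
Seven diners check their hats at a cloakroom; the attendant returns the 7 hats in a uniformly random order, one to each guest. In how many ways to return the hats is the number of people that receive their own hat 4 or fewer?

5018

# with exactly i fixed is C(7,i)·!(7-i); sum over i=0..4:
  i=0: C(7,0)·!7 = 1·1854 = 1854
  i=1: C(7,1)·!6 = 7·265 = 1855
  i=2: C(7,2)·!5 = 21·44 = 924
  i=3: C(7,3)·!4 = 35·9 = 315
  i=4: C(7,4)·!3 = 35·2 = 70
Total = 5018.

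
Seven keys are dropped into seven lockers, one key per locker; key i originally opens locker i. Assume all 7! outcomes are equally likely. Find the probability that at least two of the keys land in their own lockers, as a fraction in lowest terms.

1331/5040

Favorable outcomes: Σ_{i≥2} C(7,i)·!(7-i) = 21·44 + 35·9 + 35·2 + 21·1 + 7·0 + 1·1 = 1331.
Total outcomes: 7! = 5040.
Probability = 1331/5040 = 1331/5040.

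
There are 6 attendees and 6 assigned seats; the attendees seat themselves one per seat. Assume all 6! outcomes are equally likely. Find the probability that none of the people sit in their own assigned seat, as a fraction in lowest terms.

Favorable outcomes: !6 = 265.
Total outcomes: 6! = 720.
Probability = 265/720 = 53/144.

53/144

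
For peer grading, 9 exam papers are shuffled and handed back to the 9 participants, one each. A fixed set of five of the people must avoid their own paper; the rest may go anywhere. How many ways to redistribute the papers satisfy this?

205056

Let A_j be the event that the j-th constrained one is fixed. By inclusion-exclusion over the 5 events:
Σ_{j=0}^{5} (-1)^j C(5,j)(9-j)!
= C(5,0)·9! - C(5,1)·8! + C(5,2)·7! - C(5,3)·6! + C(5,4)·5! - C(5,5)·4!
= 362880 - 201600 + 50400 - 7200 + 600 - 24
= 205056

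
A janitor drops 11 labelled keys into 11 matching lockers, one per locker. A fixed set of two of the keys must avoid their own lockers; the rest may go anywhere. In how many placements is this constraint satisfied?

33022080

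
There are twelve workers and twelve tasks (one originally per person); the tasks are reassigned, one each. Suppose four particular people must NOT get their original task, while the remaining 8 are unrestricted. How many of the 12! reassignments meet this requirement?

Inclusion-exclusion on the 4 forbidden self-matches:
Σ_{j=0}^{4} (-1)^j C(4,j)(12-j)!
= C(4,0)·12! - C(4,1)·11! + C(4,2)·10! - C(4,3)·9! + C(4,4)·8!
= 479001600 - 159667200 + 21772800 - 1451520 + 40320
= 339696000

339696000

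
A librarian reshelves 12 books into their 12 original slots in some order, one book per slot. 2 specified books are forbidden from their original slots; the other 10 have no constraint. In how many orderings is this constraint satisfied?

Inclusion-exclusion on the 2 forbidden self-matches:
Σ_{j=0}^{2} (-1)^j C(2,j)(12-j)!
= C(2,0)·12! - C(2,1)·11! + C(2,2)·10!
= 479001600 - 79833600 + 3628800
= 402796800

402796800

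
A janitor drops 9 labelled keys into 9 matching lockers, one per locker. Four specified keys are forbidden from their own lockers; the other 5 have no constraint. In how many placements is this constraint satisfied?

229080

Let A_j be the event that the j-th constrained one is fixed. By inclusion-exclusion over the 4 events:
Σ_{j=0}^{4} (-1)^j C(4,j)(9-j)!
= C(4,0)·9! - C(4,1)·8! + C(4,2)·7! - C(4,3)·6! + C(4,4)·5!
= 362880 - 161280 + 30240 - 2880 + 120
= 229080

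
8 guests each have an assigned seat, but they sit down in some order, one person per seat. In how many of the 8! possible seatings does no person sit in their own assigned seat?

14833

Recurrence: !8 = 8·!7 + (-1)^8.
!8 = 8·1854 + 1 = 14833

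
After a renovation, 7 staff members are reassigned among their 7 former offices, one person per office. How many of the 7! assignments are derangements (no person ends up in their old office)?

!7 = 7! · Σ_{k=0}^{7} (-1)^k/k!
= 7! - 7!/1! + 7!/2! - 7!/3! + 7!/4! - 7!/5! + 7!/6! - 7!/7!
= 5040 - 5040 + 2520 - 840 + 210 - 42 + 7 - 1
= 1854

1854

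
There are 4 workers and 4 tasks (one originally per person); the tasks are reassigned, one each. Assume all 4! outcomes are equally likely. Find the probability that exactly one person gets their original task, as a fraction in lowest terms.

Favorable outcomes: C(4,1)·!3 = 4·2 = 8.
Total outcomes: 4! = 24.
Probability = 8/24 = 1/3.

1/3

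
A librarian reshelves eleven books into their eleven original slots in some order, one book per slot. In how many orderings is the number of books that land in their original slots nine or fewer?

Sum C(11,i)·!(11-i) for i = 0..9:
  i=0: C(11,0)·!11 = 1·14684570 = 14684570
  i=1: C(11,1)·!10 = 11·1334961 = 14684571
  i=2: C(11,2)·!9 = 55·133496 = 7342280
  i=3: C(11,3)·!8 = 165·14833 = 2447445
  i=4: C(11,4)·!7 = 330·1854 = 611820
  i=5: C(11,5)·!6 = 462·265 = 122430
  i=6: C(11,6)·!5 = 462·44 = 20328
  i=7: C(11,7)·!4 = 330·9 = 2970
  i=8: C(11,8)·!3 = 165·2 = 330
  i=9: C(11,9)·!2 = 55·1 = 55
Total = 39916799.

39916799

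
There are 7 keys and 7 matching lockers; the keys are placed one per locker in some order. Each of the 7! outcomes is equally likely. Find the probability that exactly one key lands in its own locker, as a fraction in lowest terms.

53/144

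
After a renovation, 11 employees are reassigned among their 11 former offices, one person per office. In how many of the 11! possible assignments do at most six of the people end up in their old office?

39913444

Sum C(11,i)·!(11-i) for i = 0..6:
  i=0: C(11,0)·!11 = 1·14684570 = 14684570
  i=1: C(11,1)·!10 = 11·1334961 = 14684571
  i=2: C(11,2)·!9 = 55·133496 = 7342280
  i=3: C(11,3)·!8 = 165·14833 = 2447445
  i=4: C(11,4)·!7 = 330·1854 = 611820
  i=5: C(11,5)·!6 = 462·265 = 122430
  i=6: C(11,6)·!5 = 462·44 = 20328
Total = 39913444.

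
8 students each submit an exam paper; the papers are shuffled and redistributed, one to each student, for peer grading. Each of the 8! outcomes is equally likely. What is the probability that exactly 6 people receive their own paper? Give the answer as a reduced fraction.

1/1440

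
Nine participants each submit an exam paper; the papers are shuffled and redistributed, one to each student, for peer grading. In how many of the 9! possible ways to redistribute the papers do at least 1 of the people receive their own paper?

Sum C(9,i)·!(9-i) for i = 1..9:
  i=1: C(9,1)·!8 = 9·14833 = 133497
  i=2: C(9,2)·!7 = 36·1854 = 66744
  i=3: C(9,3)·!6 = 84·265 = 22260
  i=4: C(9,4)·!5 = 126·44 = 5544
  i=5: C(9,5)·!4 = 126·9 = 1134
  i=6: C(9,6)·!3 = 84·2 = 168
  i=7: C(9,7)·!2 = 36·1 = 36
  i=8: C(9,8)·!1 = 9·0 = 0
  i=9: C(9,9)·!0 = 1·1 = 1
Total = 229384.

229384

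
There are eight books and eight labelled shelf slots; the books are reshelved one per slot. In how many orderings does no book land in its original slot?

14833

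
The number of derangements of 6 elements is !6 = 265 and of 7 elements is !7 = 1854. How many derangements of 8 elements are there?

!8 = (8-1)·(!7 + !6) = 7·(1854 + 265) = 7·2119 = 14833.

14833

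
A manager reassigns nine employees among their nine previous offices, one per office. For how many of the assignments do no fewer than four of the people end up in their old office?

6883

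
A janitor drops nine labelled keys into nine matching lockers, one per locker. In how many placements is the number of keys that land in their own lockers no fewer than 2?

95887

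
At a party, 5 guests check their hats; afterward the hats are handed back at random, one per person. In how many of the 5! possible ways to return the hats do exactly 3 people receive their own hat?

Choose which 3 of the 5 are fixed: C(5,3) = 10.
The remaining 2 must be deranged: !2 = 1.
Total: 10 × 1 = 10.

10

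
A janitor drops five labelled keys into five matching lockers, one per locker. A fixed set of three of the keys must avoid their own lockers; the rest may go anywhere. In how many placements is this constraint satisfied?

Inclusion-exclusion on the 3 forbidden self-matches:
Σ_{j=0}^{3} (-1)^j C(3,j)(5-j)!
= C(3,0)·5! - C(3,1)·4! + C(3,2)·3! - C(3,3)·2!
= 120 - 72 + 18 - 2
= 64

64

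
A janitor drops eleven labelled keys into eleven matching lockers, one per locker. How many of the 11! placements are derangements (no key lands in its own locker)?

!11 is the nearest integer to 11!/e.
11! = 39916800, and 39916800/e ≈ 14684570.08, so !11 = 14684570.

14684570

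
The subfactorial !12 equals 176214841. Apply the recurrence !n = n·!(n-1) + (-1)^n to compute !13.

!13 = 13·176214841 - 1 = 2290792932.

2290792932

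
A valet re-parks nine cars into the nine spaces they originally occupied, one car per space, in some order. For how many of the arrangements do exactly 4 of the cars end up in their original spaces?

Choose which 4 of the 9 are fixed: C(9,4) = 126.
The other 5 form a derangement: !5 = 44.
Total: 126 × 44 = 5544.

5544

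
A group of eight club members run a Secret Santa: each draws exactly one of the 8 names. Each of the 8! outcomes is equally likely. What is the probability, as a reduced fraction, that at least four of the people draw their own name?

Favorable outcomes: Σ_{i≥4} C(8,i)·!(8-i) = 70·9 + 56·2 + 28·1 + 8·0 + 1·1 = 771.
Total outcomes: 8! = 40320.
Probability = 771/40320 = 257/13440.

257/13440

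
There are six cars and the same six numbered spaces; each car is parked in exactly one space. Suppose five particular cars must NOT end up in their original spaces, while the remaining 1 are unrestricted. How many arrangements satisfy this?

309

Let A_j be the event that the j-th constrained one is fixed. By inclusion-exclusion over the 5 events:
Σ_{j=0}^{5} (-1)^j C(5,j)(6-j)!
= C(5,0)·6! - C(5,1)·5! + C(5,2)·4! - C(5,3)·3! + C(5,4)·2! - C(5,5)·1!
= 720 - 600 + 240 - 60 + 10 - 1
= 309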